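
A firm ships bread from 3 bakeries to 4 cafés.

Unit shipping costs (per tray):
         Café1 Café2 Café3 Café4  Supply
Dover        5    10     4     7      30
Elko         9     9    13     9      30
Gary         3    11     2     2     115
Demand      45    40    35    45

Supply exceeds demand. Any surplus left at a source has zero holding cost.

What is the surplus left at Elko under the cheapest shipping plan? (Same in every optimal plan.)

Minimum-cost shipments:
  Dover→Café2: 10 × 10 = 100
  Dover→Café3: 10 × 4 = 40
  Elko→Café2: 30 × 9 = 270
  Gary→Café1: 45 × 3 = 135
  Gary→Café3: 25 × 2 = 50
  Gary→Café4: 45 × 2 = 90
Total cost = 685.
Elko ships 30 of its 30, leaving 0.

0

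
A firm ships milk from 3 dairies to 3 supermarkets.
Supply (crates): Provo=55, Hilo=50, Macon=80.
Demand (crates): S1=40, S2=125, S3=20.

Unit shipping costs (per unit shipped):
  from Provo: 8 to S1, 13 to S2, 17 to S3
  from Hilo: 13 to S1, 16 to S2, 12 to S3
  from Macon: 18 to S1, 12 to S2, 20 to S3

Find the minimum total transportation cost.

2195

A cheapest plan:
  Provo–S1: 40 crates
  Provo–S2: 15 crates
  Hilo–S2: 30 crates
  Hilo–S3: 20 crates
  Macon–S2: 80 crates
Total cost = 2195.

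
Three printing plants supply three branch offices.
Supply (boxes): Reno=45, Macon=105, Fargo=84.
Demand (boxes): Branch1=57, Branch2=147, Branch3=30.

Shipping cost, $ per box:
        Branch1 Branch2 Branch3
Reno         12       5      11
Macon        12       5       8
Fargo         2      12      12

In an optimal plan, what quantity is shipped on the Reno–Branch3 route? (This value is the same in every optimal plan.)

Optimal shipments:
  Reno–Branch2: 45 × $5 = $225
  Macon–Branch2: 102 × $5 = $510
  Macon–Branch3: 3 × $8 = $24
  Fargo–Branch1: 57 × $2 = $114
  Fargo–Branch3: 27 × $12 = $324
Total cost = $1197.
The route Reno→Branch3 is not used.

0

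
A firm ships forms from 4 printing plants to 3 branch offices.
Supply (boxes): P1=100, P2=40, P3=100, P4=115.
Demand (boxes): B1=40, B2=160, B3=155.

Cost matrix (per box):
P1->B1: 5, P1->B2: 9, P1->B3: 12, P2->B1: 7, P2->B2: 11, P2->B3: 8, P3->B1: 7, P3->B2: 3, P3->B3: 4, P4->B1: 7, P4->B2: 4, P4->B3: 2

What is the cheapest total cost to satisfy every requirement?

An optimal shipping plan:
  P1–B1: 40 boxes
  P1–B2: 60 boxes
  P2–B3: 40 boxes
  P3–B2: 100 boxes
  P4–B3: 115 boxes
Total cost = 1590.

1590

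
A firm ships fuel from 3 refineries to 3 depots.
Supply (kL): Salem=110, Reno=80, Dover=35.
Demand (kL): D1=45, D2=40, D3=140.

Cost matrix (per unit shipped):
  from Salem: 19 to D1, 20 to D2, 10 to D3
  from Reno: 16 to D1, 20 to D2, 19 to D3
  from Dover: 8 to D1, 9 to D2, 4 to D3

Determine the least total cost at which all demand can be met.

2685

An optimal shipping plan:
  Salem->D3: 110 × 10 = 1100
  Reno->D1: 45 × 16 = 720
  Reno->D2: 35 × 20 = 700
  Dover->D2: 5 × 9 = 45
  Dover->D3: 30 × 4 = 120
Total = 1100 + 720 + 700 + 45 + 120 = 2685.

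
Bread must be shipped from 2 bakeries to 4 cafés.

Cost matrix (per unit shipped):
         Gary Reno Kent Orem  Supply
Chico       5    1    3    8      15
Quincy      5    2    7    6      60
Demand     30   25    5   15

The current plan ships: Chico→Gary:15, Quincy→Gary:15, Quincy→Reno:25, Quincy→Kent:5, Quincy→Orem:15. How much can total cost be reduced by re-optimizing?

Current plan cost = 15·5 + 15·5 + 25·2 + 5·7 + 15·6 = 325.
Optimal plan:
  Chico->Reno: 10 trays
  Chico->Kent: 5 trays
  Quincy->Gary: 30 trays
  Quincy->Reno: 15 trays
  Quincy->Orem: 15 trays
Optimal cost = 295.
Saving = 325 − 295 = 30.

30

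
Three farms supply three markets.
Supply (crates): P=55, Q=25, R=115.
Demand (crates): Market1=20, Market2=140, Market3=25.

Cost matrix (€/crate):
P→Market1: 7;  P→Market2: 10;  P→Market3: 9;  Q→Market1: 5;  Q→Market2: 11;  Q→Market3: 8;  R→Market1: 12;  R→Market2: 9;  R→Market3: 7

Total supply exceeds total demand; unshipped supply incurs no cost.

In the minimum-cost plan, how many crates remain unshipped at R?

Minimum-cost shipments:
  P->Market2: 50 crates
  Q->Market1: 20 crates
  R->Market2: 90 crates
  R->Market3: 25 crates
Total cost = €1585.
R ships 115 of its 115, leaving 0.

0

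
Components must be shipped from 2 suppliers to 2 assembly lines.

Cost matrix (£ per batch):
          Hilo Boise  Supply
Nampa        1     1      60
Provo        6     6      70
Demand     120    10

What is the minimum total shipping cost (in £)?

480

One minimum-cost allocation:
  Nampa to Hilo: 50 × £1 = £50
  Nampa to Boise: 10 × £1 = £10
  Provo to Hilo: 70 × £6 = £420
Total = 50 + 10 + 420 = £480.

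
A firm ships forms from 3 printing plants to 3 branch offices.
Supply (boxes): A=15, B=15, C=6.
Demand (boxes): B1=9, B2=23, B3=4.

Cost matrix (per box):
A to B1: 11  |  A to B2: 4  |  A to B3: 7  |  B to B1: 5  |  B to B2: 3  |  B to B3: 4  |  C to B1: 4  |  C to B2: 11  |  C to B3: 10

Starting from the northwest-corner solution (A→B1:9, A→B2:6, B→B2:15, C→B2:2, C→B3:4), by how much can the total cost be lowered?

Current plan cost = 9·11 + 6·4 + 15·3 + 2·11 + 4·10 = 230.
Optimal plan:
  A→B2: 15 boxes
  B→B1: 3 boxes
  B→B2: 8 boxes
  B→B3: 4 boxes
  C→B1: 6 boxes
Optimal cost = 139.
Saving = 230 − 139 = 91.

91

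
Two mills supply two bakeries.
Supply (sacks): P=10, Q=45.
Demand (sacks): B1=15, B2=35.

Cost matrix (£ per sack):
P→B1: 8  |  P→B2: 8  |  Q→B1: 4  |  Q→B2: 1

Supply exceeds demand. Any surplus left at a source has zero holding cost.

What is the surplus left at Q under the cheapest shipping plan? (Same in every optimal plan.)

0

An optimal plan:
  P->B1: 5 × £8 = £40
  Q->B1: 10 × £4 = £40
  Q->B2: 35 × £1 = £35
Total cost = £115.
Q ships 45 of its 45, leaving 0.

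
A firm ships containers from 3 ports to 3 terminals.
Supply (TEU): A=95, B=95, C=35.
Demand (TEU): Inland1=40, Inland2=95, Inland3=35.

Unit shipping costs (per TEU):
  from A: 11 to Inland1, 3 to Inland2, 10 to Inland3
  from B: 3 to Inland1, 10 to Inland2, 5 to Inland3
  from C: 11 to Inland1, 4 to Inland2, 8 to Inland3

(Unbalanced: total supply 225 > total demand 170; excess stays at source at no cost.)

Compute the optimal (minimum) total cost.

580

A cheapest plan:
  A–Inland2: 95 × 3 = 285
  B–Inland1: 40 × 3 = 120
  B–Inland3: 35 × 5 = 175
Total = 285 + 120 + 175 = 580.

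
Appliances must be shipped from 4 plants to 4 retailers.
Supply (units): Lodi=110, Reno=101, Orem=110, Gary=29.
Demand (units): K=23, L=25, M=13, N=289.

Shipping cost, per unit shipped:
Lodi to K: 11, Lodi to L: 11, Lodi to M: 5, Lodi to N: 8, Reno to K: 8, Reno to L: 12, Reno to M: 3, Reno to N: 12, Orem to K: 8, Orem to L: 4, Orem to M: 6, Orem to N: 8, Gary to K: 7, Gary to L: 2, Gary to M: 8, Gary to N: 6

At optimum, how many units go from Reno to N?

65

Solving gives:
  Lodi→N: 110 × 8 = 880
  Reno→K: 23 × 8 = 184
  Reno→M: 13 × 3 = 39
  Reno→N: 65 × 12 = 780
  Orem→L: 25 × 4 = 100
  Orem→N: 85 × 8 = 680
  Gary→N: 29 × 6 = 174
Total cost = 2837.
So Reno→N carries 65 units.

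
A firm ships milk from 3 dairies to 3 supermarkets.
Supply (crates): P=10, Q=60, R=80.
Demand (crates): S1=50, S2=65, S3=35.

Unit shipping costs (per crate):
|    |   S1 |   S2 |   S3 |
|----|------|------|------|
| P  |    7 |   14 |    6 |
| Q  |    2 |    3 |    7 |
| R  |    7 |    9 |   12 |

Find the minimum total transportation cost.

935

An optimal shipping plan:
  P to S3: 10 × 6 = 60
  Q to S2: 60 × 3 = 180
  R to S1: 50 × 7 = 350
  R to S2: 5 × 9 = 45
  R to S3: 25 × 12 = 300
Total = 60 + 180 + 350 + 45 + 300 = 935.
(Supply check: P ships 10; Q ships 60; R ships 80.)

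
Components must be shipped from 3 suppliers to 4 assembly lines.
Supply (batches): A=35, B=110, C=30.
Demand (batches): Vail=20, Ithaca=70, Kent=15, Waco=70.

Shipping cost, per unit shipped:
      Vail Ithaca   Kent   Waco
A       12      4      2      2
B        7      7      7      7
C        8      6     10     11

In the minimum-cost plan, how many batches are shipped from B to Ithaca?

40

Solving gives:
  A to Waco: 35 × 2 = 70
  B to Vail: 20 × 7 = 140
  B to Ithaca: 40 × 7 = 280
  B to Kent: 15 × 7 = 105
  B to Waco: 35 × 7 = 245
  C to Ithaca: 30 × 6 = 180
Total cost = 1020.
So B→Ithaca carries 40 batches.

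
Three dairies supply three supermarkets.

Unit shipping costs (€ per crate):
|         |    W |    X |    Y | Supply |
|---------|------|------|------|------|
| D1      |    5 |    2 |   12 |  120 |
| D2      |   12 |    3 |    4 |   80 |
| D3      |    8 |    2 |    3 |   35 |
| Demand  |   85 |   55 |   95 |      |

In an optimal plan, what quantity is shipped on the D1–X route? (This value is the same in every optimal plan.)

Optimal shipments:
  D1–W: 85 × €5 = €425
  D1–X: 35 × €2 = €70
  D2–Y: 80 × €4 = €320
  D3–X: 20 × €2 = €40
  D3–Y: 15 × €3 = €45
Total cost = €900.
So D1→X carries 35 crates.

35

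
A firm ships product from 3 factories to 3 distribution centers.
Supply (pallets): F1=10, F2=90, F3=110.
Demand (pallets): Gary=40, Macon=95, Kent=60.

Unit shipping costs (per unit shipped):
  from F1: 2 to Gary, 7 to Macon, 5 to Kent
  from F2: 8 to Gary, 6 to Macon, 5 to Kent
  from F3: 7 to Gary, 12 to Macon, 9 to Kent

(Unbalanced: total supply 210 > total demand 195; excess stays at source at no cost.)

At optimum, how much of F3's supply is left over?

15

An optimal plan:
  F1–Gary: 5 × 2 = 10
  F1–Macon: 5 × 7 = 35
  F2–Macon: 90 × 6 = 540
  F3–Gary: 35 × 7 = 245
  F3–Kent: 60 × 9 = 540
Total cost = 1370.
F3 ships 95 of its 110, leaving 15.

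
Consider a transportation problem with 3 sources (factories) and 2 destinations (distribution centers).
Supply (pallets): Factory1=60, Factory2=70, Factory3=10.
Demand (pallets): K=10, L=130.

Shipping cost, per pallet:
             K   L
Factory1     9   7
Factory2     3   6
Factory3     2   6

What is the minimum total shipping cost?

One minimum-cost allocation:
  Factory1–L: 60 pallets
  Factory2–L: 70 pallets
  Factory3–K: 10 pallets
Total cost = 860.

860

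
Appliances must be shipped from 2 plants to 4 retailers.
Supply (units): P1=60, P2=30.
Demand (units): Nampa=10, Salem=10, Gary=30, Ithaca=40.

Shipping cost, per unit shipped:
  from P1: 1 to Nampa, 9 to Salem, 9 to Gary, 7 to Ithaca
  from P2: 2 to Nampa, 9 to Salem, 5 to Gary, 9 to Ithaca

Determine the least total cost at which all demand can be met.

Optimal allocation:
  P1 to Nampa: 10 × 1 = 10
  P1 to Salem: 10 × 9 = 90
  P1 to Ithaca: 40 × 7 = 280
  P2 to Gary: 30 × 5 = 150
Total = 10 + 90 + 280 + 150 = 530.

530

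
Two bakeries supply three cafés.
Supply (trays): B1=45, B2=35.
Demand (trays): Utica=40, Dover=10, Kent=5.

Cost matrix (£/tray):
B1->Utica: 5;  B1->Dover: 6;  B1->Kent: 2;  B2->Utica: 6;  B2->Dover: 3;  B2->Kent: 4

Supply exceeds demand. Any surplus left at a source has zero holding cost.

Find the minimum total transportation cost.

240

A cheapest plan:
  B1->Utica: 40 trays
  B1->Kent: 5 trays
  B2->Dover: 10 trays
Total cost = £240.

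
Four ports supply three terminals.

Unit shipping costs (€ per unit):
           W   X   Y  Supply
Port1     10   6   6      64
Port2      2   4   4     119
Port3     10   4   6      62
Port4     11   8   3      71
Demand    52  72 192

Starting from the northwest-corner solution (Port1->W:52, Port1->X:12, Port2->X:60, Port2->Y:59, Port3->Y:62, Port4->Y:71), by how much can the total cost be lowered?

Current plan cost = 52·10 + 12·6 + 60·4 + 59·4 + 62·6 + 71·3 = €1653.
Optimal plan:
  Port1->X: 10 × €6 = €60
  Port1->Y: 54 × €6 = €324
  Port2->W: 52 × €2 = €104
  Port2->Y: 67 × €4 = €268
  Port3->X: 62 × €4 = €248
  Port4->Y: 71 × €3 = €213
Optimal cost = €1217.
Saving = 1653 − 1217 = €436.

436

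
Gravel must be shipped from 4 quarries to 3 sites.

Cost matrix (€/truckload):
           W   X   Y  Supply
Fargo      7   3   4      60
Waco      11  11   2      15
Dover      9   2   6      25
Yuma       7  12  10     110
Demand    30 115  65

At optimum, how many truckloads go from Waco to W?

0

Solving gives:
  Fargo->X: 60 × €3 = €180
  Waco->Y: 15 × €2 = €30
  Dover->X: 25 × €2 = €50
  Yuma->W: 30 × €7 = €210
  Yuma->X: 30 × €12 = €360
  Yuma->Y: 50 × €10 = €500
Total cost = €1330.
The route Waco→W is not used.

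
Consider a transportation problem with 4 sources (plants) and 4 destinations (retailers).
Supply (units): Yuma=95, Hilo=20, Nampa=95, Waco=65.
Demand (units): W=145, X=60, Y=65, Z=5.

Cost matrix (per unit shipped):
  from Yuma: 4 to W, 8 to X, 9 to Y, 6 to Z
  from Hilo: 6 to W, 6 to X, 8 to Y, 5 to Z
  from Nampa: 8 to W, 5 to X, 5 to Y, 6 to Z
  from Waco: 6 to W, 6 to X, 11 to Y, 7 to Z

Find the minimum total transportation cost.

An optimal shipping plan:
  Yuma–W: 95 × 4 = 380
  Hilo–W: 15 × 6 = 90
  Hilo–Z: 5 × 5 = 25
  Nampa–X: 30 × 5 = 150
  Nampa–Y: 65 × 5 = 325
  Waco–W: 35 × 6 = 210
  Waco–X: 30 × 6 = 180
Total = 380 + 90 + 25 + 150 + 325 + 210 + 180 = 1360.
(Supply check: Yuma ships 95; Hilo ships 20; Nampa ships 95; Waco ships 65.)

1360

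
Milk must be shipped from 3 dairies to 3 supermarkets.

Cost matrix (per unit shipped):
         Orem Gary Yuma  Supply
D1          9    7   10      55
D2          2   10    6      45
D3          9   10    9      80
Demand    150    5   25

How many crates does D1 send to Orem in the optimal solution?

50

Optimal shipments:
  D1–Orem: 50 × 9 = 450
  D1–Gary: 5 × 7 = 35
  D2–Orem: 45 × 2 = 90
  D3–Orem: 55 × 9 = 495
  D3–Yuma: 25 × 9 = 225
Total cost = 1295.
So D1→Orem carries 50 crates.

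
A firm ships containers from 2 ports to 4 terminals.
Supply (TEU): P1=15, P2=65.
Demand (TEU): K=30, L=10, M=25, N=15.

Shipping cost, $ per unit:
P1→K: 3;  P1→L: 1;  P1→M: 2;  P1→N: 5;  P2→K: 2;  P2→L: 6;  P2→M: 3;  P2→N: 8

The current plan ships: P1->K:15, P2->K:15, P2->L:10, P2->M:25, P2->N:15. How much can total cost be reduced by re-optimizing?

Current plan cost = 15·3 + 15·2 + 10·6 + 25·3 + 15·8 = $330.
Optimal plan:
  P1 to L: 10 × $1 = $10
  P1 to N: 5 × $5 = $25
  P2 to K: 30 × $2 = $60
  P2 to M: 25 × $3 = $75
  P2 to N: 10 × $8 = $80
Optimal cost = $250.
Saving = 330 − 250 = $80.

80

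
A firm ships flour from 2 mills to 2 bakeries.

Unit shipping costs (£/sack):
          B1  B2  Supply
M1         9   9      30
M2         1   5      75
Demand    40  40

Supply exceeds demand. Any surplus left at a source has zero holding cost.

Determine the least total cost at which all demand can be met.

An optimal shipping plan:
  M1→B2: 5 sacks
  M2→B1: 40 sacks
  M2→B2: 35 sacks
Total cost = £260.

260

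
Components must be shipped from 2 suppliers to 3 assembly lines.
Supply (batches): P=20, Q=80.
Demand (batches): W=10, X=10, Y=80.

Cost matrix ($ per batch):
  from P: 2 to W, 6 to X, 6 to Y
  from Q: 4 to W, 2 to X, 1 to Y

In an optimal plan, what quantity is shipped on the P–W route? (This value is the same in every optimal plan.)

Solving gives:
  P to W: 10 × $2 = $20
  P to X: 10 × $6 = $60
  Q to Y: 80 × $1 = $80
Total cost = $160.
So P→W carries 10 batches.

10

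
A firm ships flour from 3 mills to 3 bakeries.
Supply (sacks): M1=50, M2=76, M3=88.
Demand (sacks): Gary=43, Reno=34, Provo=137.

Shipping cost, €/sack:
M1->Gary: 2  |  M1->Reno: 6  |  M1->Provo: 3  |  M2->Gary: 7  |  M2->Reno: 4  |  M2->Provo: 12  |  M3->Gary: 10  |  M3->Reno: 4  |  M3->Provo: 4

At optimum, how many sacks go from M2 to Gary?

42

Optimal shipments:
  M1 to Gary: 1 × €2 = €2
  M1 to Provo: 49 × €3 = €147
  M2 to Gary: 42 × €7 = €294
  M2 to Reno: 34 × €4 = €136
  M3 to Provo: 88 × €4 = €352
Total cost = €931.
So M2→Gary carries 42 sacks.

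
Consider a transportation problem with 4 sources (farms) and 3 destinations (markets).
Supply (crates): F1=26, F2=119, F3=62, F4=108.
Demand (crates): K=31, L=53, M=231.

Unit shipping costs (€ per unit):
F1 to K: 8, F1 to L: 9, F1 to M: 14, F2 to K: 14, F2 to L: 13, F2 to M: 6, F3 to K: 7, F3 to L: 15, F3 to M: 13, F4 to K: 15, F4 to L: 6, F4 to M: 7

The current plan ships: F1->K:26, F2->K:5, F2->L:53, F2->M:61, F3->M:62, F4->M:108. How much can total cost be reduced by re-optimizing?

Current plan cost = 26·8 + 5·14 + 53·13 + 61·6 + 62·13 + 108·7 = €2895.
Optimal plan:
  F1 to L: 26 × €9 = €234
  F2 to M: 119 × €6 = €714
  F3 to K: 31 × €7 = €217
  F3 to M: 31 × €13 = €403
  F4 to L: 27 × €6 = €162
  F4 to M: 81 × €7 = €567
Optimal cost = €2297.
Saving = 2895 − 2297 = €598.

598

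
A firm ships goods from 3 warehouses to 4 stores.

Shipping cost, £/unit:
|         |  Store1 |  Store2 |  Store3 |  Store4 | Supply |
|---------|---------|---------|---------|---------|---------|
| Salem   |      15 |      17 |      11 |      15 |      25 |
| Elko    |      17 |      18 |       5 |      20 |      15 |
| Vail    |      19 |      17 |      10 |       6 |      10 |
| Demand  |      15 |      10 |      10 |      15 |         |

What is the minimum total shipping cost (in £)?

An optimal shipping plan:
  Salem→Store1: 15 × £15 = £225
  Salem→Store2: 5 × £17 = £85
  Salem→Store4: 5 × £15 = £75
  Elko→Store2: 5 × £18 = £90
  Elko→Store3: 10 × £5 = £50
  Vail→Store4: 10 × £6 = £60
Total = 225 + 85 + 75 + 90 + 50 + 60 = £585.

585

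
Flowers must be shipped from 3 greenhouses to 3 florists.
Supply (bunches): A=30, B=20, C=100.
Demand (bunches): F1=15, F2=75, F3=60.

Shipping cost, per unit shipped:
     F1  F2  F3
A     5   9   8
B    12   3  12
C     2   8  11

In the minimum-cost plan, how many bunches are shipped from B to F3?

The minimum-cost plan:
  A→F3: 30 × 8 = 240
  B→F2: 20 × 3 = 60
  C→F1: 15 × 2 = 30
  C→F2: 55 × 8 = 440
  C→F3: 30 × 11 = 330
Total cost = 1100.
The route B→F3 is not used.

0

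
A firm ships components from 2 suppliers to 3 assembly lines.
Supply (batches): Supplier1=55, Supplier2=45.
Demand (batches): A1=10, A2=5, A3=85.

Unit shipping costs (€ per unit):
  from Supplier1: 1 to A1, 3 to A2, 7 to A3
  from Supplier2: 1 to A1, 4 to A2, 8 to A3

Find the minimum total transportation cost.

655

An optimal shipping plan:
  Supplier1 to A2: 5 × €3 = €15
  Supplier1 to A3: 50 × €7 = €350
  Supplier2 to A1: 10 × €1 = €10
  Supplier2 to A3: 35 × €8 = €280
Total = 15 + 350 + 10 + 280 = €655.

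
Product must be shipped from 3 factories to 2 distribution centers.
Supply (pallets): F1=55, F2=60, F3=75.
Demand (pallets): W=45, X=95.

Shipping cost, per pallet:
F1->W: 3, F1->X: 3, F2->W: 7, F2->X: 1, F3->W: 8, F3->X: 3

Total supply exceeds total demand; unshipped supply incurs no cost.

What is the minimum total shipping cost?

300

A cheapest plan:
  F1->W: 45 × 3 = 135
  F1->X: 10 × 3 = 30
  F2->X: 60 × 1 = 60
  F3->X: 25 × 3 = 75
Total = 135 + 30 + 60 + 75 = 300.
(Supply check: F1 ships 55; F2 ships 60; F3 ships 25.)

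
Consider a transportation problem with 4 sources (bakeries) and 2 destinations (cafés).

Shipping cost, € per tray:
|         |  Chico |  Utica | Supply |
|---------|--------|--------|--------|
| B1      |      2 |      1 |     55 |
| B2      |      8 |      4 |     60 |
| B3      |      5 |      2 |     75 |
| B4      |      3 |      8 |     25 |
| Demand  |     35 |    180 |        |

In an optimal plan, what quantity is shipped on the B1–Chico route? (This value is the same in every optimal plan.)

Solving gives:
  B1 to Chico: 10 × €2 = €20
  B1 to Utica: 45 × €1 = €45
  B2 to Utica: 60 × €4 = €240
  B3 to Utica: 75 × €2 = €150
  B4 to Chico: 25 × €3 = €75
Total cost = €530.
So B1→Chico carries 10 trays.

10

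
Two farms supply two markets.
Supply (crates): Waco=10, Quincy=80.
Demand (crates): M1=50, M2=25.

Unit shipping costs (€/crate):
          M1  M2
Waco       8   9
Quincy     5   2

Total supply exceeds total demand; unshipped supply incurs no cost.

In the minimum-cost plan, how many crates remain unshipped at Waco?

10

Minimum-cost shipments:
  Quincy->M1: 50 × €5 = €250
  Quincy->M2: 25 × €2 = €50
Total cost = €300.
Waco ships 0 of its 10, leaving 10.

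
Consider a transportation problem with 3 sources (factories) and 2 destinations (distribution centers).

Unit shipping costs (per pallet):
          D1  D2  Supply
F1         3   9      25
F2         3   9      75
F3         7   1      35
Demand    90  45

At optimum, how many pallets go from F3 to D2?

The minimum-cost plan:
  F1–D1: 25 pallets
  F2–D1: 65 pallets
  F2–D2: 10 pallets
  F3–D2: 35 pallets
Total cost = 395.
So F3→D2 carries 35 pallets.

35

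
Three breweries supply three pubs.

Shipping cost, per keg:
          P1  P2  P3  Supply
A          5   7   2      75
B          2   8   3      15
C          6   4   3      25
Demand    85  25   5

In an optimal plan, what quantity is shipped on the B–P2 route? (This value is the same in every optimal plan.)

0

Solving gives:
  A->P1: 70 × 5 = 350
  A->P3: 5 × 2 = 10
  B->P1: 15 × 2 = 30
  C->P2: 25 × 4 = 100
Total cost = 490.
The route B→P2 is not used.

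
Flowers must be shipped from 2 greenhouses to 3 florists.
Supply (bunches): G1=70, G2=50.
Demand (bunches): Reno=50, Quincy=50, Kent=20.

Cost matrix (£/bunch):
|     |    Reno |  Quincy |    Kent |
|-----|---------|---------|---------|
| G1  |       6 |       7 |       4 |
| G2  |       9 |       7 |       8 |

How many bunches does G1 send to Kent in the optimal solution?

The minimum-cost plan:
  G1 to Reno: 50 × £6 = £300
  G1 to Kent: 20 × £4 = £80
  G2 to Quincy: 50 × £7 = £350
Total cost = £730.
So G1→Kent carries 20 bunches.

20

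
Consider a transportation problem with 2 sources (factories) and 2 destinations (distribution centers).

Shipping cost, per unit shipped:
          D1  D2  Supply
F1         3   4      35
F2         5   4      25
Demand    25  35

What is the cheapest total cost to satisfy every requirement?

215

One minimum-cost allocation:
  F1->D1: 25 × 3 = 75
  F1->D2: 10 × 4 = 40
  F2->D2: 25 × 4 = 100
Total = 75 + 40 + 100 = 215.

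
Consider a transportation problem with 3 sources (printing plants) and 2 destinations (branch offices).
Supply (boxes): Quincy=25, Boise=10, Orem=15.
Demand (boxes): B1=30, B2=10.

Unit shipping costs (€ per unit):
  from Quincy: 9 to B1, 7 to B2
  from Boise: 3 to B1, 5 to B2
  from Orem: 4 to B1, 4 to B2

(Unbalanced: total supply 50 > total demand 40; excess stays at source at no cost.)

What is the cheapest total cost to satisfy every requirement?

205

An optimal shipping plan:
  Quincy→B1: 5 boxes
  Quincy→B2: 10 boxes
  Boise→B1: 10 boxes
  Orem→B1: 15 boxes
Total cost = €205.
(Supply check: Quincy ships 15; Boise ships 10; Orem ships 15.)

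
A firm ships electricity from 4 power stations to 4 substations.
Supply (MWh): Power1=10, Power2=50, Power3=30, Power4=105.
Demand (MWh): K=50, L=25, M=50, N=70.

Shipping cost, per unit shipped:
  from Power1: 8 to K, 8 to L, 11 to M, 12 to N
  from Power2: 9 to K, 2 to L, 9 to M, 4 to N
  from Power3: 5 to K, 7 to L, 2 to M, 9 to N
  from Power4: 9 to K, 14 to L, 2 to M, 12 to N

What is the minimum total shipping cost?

A cheapest plan:
  Power1–L: 10 MWh
  Power2–L: 15 MWh
  Power2–N: 35 MWh
  Power3–K: 30 MWh
  Power4–K: 20 MWh
  Power4–M: 50 MWh
  Power4–N: 35 MWh
Total cost = 1100.

1100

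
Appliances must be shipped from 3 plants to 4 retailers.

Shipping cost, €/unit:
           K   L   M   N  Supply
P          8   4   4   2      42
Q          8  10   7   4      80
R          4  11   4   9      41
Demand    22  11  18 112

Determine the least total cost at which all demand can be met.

Optimal allocation:
  P to L: 11 × €4 = €44
  P to N: 31 × €2 = €62
  Q to N: 80 × €4 = €320
  R to K: 22 × €4 = €88
  R to M: 18 × €4 = €72
  R to N: 1 × €9 = €9
Total = 44 + 62 + 320 + 88 + 72 + 9 = €595.
(Supply check: P ships 42; Q ships 80; R ships 41.)

595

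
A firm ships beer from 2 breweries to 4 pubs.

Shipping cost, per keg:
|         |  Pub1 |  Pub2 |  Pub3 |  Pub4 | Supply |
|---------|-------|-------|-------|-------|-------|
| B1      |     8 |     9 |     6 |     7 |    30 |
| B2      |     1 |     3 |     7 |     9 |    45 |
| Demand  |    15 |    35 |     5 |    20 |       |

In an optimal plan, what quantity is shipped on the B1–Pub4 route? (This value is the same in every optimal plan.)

Optimal shipments:
  B1 to Pub2: 5 × 9 = 45
  B1 to Pub3: 5 × 6 = 30
  B1 to Pub4: 20 × 7 = 140
  B2 to Pub1: 15 × 1 = 15
  B2 to Pub2: 30 × 3 = 90
Total cost = 320.
So B1→Pub4 carries 20 kegs.

20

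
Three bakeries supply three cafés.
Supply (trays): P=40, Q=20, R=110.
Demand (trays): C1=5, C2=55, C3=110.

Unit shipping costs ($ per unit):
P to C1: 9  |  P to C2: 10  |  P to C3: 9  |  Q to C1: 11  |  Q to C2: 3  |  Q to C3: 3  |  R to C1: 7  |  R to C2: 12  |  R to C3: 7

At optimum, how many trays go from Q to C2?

20

The minimum-cost plan:
  P to C2: 35 trays
  P to C3: 5 trays
  Q to C2: 20 trays
  R to C1: 5 trays
  R to C3: 105 trays
Total cost = $1225.
So Q→C2 carries 20 trays.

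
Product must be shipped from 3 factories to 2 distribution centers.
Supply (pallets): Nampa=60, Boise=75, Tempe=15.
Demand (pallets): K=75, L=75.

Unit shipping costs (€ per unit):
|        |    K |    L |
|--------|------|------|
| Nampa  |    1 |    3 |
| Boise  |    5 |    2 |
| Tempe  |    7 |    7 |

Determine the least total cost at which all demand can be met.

One minimum-cost allocation:
  Nampa->K: 60 × €1 = €60
  Boise->L: 75 × €2 = €150
  Tempe->K: 15 × €7 = €105
Total = 60 + 150 + 105 = €315.
(Supply check: Nampa ships 60; Boise ships 75; Tempe ships 15.)

315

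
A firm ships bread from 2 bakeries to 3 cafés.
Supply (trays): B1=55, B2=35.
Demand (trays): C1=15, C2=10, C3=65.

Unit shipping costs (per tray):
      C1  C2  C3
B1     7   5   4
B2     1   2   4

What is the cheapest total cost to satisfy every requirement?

Optimal allocation:
  B1→C3: 55 × 4 = 220
  B2→C1: 15 × 1 = 15
  B2→C2: 10 × 2 = 20
  B2→C3: 10 × 4 = 40
Total = 220 + 15 + 20 + 40 = 295.

295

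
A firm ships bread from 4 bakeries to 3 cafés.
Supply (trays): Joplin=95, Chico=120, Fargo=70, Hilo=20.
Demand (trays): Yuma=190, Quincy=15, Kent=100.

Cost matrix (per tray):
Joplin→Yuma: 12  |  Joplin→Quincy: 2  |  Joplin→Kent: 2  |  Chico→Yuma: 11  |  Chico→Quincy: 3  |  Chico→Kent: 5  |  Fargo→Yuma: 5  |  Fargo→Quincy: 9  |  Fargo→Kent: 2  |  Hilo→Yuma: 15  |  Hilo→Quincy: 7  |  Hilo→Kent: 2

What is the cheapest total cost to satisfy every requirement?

1900

An optimal shipping plan:
  Joplin to Quincy: 15 × 2 = 30
  Joplin to Kent: 80 × 2 = 160
  Chico to Yuma: 120 × 11 = 1320
  Fargo to Yuma: 70 × 5 = 350
  Hilo to Kent: 20 × 2 = 40
Total = 30 + 160 + 1320 + 350 + 40 = 1900.
(Supply check: Joplin ships 95; Chico ships 120; Fargo ships 70; Hilo ships 20.)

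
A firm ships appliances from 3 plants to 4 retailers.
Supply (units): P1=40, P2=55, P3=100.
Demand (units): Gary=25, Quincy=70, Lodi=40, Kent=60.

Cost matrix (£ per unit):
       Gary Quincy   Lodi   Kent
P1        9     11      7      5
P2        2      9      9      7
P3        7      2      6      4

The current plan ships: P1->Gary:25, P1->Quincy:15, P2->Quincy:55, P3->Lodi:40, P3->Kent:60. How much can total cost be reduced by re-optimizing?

565

Current plan cost = 25·9 + 15·11 + 55·9 + 40·6 + 60·4 = £1365.
Optimal plan:
  P1–Kent: 40 × £5 = £200
  P2–Gary: 25 × £2 = £50
  P2–Lodi: 10 × £9 = £90
  P2–Kent: 20 × £7 = £140
  P3–Quincy: 70 × £2 = £140
  P3–Lodi: 30 × £6 = £180
Optimal cost = £800.
Saving = 1365 − 800 = £565.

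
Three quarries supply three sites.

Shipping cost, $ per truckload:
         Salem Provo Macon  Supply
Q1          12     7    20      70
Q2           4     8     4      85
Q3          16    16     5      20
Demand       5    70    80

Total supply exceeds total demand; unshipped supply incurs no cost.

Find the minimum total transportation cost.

830

Optimal allocation:
  Q1–Provo: 70 × $7 = $490
  Q2–Salem: 5 × $4 = $20
  Q2–Macon: 80 × $4 = $320
Total = 490 + 20 + 320 = $830.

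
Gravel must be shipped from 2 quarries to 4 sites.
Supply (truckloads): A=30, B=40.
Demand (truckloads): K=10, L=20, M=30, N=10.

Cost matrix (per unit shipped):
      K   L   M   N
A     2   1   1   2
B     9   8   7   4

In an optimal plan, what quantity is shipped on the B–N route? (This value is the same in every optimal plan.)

10

The minimum-cost plan:
  A to K: 10 × 2 = 20
  A to L: 20 × 1 = 20
  B to M: 30 × 7 = 210
  B to N: 10 × 4 = 40
Total cost = 290.
So B→N carries 10 truckloads.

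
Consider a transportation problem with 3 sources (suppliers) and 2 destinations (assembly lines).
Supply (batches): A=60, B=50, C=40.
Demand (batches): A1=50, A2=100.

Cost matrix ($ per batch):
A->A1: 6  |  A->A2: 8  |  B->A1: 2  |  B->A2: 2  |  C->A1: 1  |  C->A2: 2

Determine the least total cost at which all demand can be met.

560

A cheapest plan:
  A->A1: 50 × $6 = $300
  A->A2: 10 × $8 = $80
  B->A2: 50 × $2 = $100
  C->A2: 40 × $2 = $80
Total = 300 + 80 + 100 + 80 = $560.
(Supply check: A ships 60; B ships 50; C ships 40.)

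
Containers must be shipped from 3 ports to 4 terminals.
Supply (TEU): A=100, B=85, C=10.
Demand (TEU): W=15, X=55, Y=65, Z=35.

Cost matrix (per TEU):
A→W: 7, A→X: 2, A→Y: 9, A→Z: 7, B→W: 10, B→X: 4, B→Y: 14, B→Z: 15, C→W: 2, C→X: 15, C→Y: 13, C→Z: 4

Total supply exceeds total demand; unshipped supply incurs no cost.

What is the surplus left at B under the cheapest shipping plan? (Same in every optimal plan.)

An optimal plan:
  A→Y: 65 × 9 = 585
  A→Z: 35 × 7 = 245
  B→W: 5 × 10 = 50
  B→X: 55 × 4 = 220
  C→W: 10 × 2 = 20
Total cost = 1120.
B ships 60 of its 85, leaving 25.

25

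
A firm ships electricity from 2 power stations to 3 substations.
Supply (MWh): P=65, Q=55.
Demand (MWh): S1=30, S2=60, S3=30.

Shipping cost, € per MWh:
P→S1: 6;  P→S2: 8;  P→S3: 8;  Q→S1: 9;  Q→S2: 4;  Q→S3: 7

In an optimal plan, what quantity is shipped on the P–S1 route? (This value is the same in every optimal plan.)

30

The minimum-cost plan:
  P to S1: 30 × €6 = €180
  P to S2: 5 × €8 = €40
  P to S3: 30 × €8 = €240
  Q to S2: 55 × €4 = €220
Total cost = €680.
So P→S1 carries 30 MWh.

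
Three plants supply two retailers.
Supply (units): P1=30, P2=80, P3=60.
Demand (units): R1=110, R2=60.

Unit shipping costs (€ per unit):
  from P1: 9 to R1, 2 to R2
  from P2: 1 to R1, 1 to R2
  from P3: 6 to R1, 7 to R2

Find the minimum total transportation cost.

One minimum-cost allocation:
  P1 to R2: 30 × €2 = €60
  P2 to R1: 50 × €1 = €50
  P2 to R2: 30 × €1 = €30
  P3 to R1: 60 × €6 = €360
Total = 60 + 50 + 30 + 360 = €500.
(Supply check: P1 ships 30; P2 ships 80; P3 ships 60.)

500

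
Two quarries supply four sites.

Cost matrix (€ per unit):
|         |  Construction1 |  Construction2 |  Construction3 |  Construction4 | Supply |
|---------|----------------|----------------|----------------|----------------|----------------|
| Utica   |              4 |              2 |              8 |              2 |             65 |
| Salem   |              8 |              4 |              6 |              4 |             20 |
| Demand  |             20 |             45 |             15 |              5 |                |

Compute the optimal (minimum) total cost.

An optimal shipping plan:
  Utica->Construction1: 20 × €4 = €80
  Utica->Construction2: 40 × €2 = €80
  Utica->Construction4: 5 × €2 = €10
  Salem->Construction2: 5 × €4 = €20
  Salem->Construction3: 15 × €6 = €90
Total = 80 + 80 + 10 + 20 + 90 = €280.
(Supply check: Utica ships 65; Salem ships 20.)

280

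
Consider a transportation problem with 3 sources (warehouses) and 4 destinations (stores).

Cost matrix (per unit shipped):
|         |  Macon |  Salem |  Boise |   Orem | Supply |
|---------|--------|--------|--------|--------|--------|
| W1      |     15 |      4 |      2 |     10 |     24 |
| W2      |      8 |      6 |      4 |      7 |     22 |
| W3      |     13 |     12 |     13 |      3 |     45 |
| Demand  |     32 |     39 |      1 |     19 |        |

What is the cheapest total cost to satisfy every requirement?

An optimal shipping plan:
  W1->Salem: 24 × 4 = 96
  W2->Macon: 6 × 8 = 48
  W2->Salem: 15 × 6 = 90
  W2->Boise: 1 × 4 = 4
  W3->Macon: 26 × 13 = 338
  W3->Orem: 19 × 3 = 57
Total = 96 + 48 + 90 + 4 + 338 + 57 = 633.
(Supply check: W1 ships 24; W2 ships 22; W3 ships 45.)

633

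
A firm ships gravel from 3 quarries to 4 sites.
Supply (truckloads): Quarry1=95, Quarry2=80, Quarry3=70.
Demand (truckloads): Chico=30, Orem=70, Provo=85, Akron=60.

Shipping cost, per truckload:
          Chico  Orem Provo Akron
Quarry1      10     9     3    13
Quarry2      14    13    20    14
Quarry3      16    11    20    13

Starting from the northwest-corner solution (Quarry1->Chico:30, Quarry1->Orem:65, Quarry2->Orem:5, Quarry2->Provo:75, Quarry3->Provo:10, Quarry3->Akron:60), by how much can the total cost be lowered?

Current plan cost = 30·10 + 65·9 + 5·13 + 75·20 + 10·20 + 60·13 = 3430.
Optimal plan:
  Quarry1->Chico: 10 × 10 = 100
  Quarry1->Provo: 85 × 3 = 255
  Quarry2->Chico: 20 × 14 = 280
  Quarry2->Akron: 60 × 14 = 840
  Quarry3->Orem: 70 × 11 = 770
Optimal cost = 2245.
Saving = 3430 − 2245 = 1185.

1185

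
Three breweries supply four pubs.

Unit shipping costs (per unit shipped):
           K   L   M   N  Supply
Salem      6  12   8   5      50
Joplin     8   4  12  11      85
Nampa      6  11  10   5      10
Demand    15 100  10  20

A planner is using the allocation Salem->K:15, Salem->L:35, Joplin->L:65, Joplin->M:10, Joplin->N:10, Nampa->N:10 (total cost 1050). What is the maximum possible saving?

Current plan cost = 15·6 + 35·12 + 65·4 + 10·12 + 10·11 + 10·5 = 1050.
Optimal plan:
  Salem–K: 15 × 6 = 90
  Salem–L: 5 × 12 = 60
  Salem–M: 10 × 8 = 80
  Salem–N: 20 × 5 = 100
  Joplin–L: 85 × 4 = 340
  Nampa–L: 10 × 11 = 110
Optimal cost = 780.
Saving = 1050 − 780 = 270.

270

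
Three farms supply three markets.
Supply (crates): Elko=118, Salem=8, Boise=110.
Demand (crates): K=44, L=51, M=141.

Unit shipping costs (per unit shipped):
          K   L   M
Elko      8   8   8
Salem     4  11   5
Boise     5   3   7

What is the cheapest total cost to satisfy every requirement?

Optimal allocation:
  Elko–M: 118 × 8 = 944
  Salem–M: 8 × 5 = 40
  Boise–K: 44 × 5 = 220
  Boise–L: 51 × 3 = 153
  Boise–M: 15 × 7 = 105
Total = 944 + 40 + 220 + 153 + 105 = 1462.
(Supply check: Elko ships 118; Salem ships 8; Boise ships 110.)

1462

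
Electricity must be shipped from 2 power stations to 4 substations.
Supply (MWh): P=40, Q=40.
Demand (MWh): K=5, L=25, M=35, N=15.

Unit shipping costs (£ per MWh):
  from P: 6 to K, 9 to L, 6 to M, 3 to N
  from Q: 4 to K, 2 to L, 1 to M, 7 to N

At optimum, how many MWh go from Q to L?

25

Optimal shipments:
  P to K: 5 × £6 = £30
  P to M: 20 × £6 = £120
  P to N: 15 × £3 = £45
  Q to L: 25 × £2 = £50
  Q to M: 15 × £1 = £15
Total cost = £260.
So Q→L carries 25 MWh.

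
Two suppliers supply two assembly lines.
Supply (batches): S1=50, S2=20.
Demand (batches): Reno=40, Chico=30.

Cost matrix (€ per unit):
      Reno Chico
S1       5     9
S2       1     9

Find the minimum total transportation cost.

A cheapest plan:
  S1→Reno: 20 batches
  S1→Chico: 30 batches
  S2→Reno: 20 batches
Total cost = €390.
(Supply check: S1 ships 50; S2 ships 20.)

390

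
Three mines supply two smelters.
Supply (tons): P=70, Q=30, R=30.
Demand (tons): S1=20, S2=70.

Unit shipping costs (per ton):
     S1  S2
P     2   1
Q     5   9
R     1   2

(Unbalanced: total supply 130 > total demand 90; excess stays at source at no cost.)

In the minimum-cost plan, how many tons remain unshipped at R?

10

An optimal plan:
  P–S2: 70 tons
  R–S1: 20 tons
Total cost = 90.
R ships 20 of its 30, leaving 10.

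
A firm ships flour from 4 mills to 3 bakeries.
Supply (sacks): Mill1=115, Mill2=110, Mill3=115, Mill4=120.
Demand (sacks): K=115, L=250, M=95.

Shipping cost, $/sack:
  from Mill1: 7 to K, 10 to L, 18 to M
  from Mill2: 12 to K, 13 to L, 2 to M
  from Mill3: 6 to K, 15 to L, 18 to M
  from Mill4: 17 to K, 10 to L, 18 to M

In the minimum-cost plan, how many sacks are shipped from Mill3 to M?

0

The minimum-cost plan:
  Mill1–L: 115 × $10 = $1150
  Mill2–L: 15 × $13 = $195
  Mill2–M: 95 × $2 = $190
  Mill3–K: 115 × $6 = $690
  Mill4–L: 120 × $10 = $1200
Total cost = $3425.
The route Mill3→M is not used.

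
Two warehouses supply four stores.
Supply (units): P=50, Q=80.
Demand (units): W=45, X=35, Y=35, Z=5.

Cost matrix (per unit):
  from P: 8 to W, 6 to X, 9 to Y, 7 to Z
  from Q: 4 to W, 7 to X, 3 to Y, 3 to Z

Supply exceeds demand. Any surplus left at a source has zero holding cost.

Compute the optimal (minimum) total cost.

530

An optimal shipping plan:
  P→W: 5 × 8 = 40
  P→X: 35 × 6 = 210
  Q→W: 40 × 4 = 160
  Q→Y: 35 × 3 = 105
  Q→Z: 5 × 3 = 15
Total = 40 + 210 + 160 + 105 + 15 = 530.
(Supply check: P ships 40; Q ships 80.)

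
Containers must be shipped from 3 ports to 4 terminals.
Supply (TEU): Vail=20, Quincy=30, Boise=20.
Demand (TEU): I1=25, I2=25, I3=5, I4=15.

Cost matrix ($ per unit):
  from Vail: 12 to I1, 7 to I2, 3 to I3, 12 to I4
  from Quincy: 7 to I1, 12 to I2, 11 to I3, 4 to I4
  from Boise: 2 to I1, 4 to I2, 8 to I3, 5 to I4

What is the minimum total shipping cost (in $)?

345

Optimal allocation:
  Vail->I2: 15 × $7 = $105
  Vail->I3: 5 × $3 = $15
  Quincy->I1: 15 × $7 = $105
  Quincy->I4: 15 × $4 = $60
  Boise->I1: 10 × $2 = $20
  Boise->I2: 10 × $4 = $40
Total = 105 + 15 + 105 + 60 + 20 + 40 = $345.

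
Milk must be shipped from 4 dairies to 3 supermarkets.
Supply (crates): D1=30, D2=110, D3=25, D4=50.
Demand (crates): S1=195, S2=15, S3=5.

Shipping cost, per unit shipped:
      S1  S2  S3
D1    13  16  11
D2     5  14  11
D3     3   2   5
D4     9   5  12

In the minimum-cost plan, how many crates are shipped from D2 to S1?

Solving gives:
  D1→S1: 25 × 13 = 325
  D1→S3: 5 × 11 = 55
  D2→S1: 110 × 5 = 550
  D3→S1: 25 × 3 = 75
  D4→S1: 35 × 9 = 315
  D4→S2: 15 × 5 = 75
Total cost = 1395.
So D2→S1 carries 110 crates.

110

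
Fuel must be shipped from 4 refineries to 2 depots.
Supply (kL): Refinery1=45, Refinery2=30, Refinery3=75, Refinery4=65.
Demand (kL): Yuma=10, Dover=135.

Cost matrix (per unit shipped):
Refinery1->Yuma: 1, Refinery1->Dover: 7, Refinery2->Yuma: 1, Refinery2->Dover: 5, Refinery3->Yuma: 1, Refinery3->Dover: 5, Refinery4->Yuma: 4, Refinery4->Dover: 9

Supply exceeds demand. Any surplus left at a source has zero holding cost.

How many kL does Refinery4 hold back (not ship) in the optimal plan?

An optimal plan:
  Refinery1 to Yuma: 10 kL
  Refinery1 to Dover: 30 kL
  Refinery2 to Dover: 30 kL
  Refinery3 to Dover: 75 kL
Total cost = 745.
Refinery4 ships 0 of its 65, leaving 65.

65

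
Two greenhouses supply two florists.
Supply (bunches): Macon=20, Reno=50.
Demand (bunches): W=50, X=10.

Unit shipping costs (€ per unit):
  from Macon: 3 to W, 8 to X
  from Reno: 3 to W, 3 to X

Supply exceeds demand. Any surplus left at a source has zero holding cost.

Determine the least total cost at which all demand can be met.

180

Optimal allocation:
  Macon to W: 10 × €3 = €30
  Reno to W: 40 × €3 = €120
  Reno to X: 10 × €3 = €30
Total = 30 + 120 + 30 = €180.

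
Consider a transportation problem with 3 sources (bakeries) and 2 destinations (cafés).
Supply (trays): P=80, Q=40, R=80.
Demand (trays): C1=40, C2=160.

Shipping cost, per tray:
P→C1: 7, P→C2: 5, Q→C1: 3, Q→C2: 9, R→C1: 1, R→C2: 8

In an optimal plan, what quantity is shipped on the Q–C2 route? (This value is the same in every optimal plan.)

40

Solving gives:
  P to C2: 80 × 5 = 400
  Q to C2: 40 × 9 = 360
  R to C1: 40 × 1 = 40
  R to C2: 40 × 8 = 320
Total cost = 1120.
So Q→C2 carries 40 trays.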